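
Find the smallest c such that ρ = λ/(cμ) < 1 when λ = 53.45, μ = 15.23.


Stability requires cμ > λ ⇔ c > λ/μ.
λ/μ = 53.45/15.23 = 3.5095
Minimum integer c = ⌊3.5095⌋ + 1 = 4
Check: 4·15.23 = 60.92 > 53.45, while 3·15.23 = 45.69 ≤ 53.45

Final: 4 servers


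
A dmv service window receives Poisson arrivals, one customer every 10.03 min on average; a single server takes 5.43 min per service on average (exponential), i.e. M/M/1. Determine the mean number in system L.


λ = 60/10.03 = 5.9821 /hr
μ = 60/5.43 = 11.0497 /hr
ρ = λ/μ = 5.9821/11.0497 = 0.5414
L = ρ/(1−ρ) = 0.5414/0.4586 = 1.1804

Final: 1.1804


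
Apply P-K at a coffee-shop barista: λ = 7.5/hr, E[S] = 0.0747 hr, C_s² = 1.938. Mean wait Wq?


ρ = λ·E[S] = 7.5·0.0747 = 0.5603
E[S²] = E[S]²(1+C_s²) = 0.0747²·(1+1.938) = 0.016394
Wq = λ·E[S²]/(2(1−ρ)) = 7.5·0.016394/(2·0.4397) = 0.13980 hr

Final: 0.13980 hr


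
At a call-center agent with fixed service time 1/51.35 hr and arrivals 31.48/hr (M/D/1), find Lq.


ρ = 31.48/51.35 = 0.6130
M/D/1: Lq = ρ²/(2(1−ρ)) = 0.3758/(2·0.3870) = 0.48563

Final: 0.48563


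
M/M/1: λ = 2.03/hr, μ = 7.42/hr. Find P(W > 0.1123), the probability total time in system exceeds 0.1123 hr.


W ~ Exponential(μ−λ) for M/M/1.
μ − λ = 7.42 − 2.03 = 5.3900
P(W > t) = e^{−(μ−λ)t} = e^{−0.6053} = 0.545912

Final: 0.545912


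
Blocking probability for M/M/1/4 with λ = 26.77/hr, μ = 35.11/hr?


ρ = λ/μ = 26.77/35.11 = 0.7625
P_K = (1−ρ)ρ^K/(1−ρ^(K+1)) = (0.2375·0.337964)/(1 − 0.257684)
= 0.080280/0.742316 = 0.108148

Final: 0.108148


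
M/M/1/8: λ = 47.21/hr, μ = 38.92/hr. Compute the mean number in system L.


ρ = 47.21/38.92 = 1.2130
L = ρ[1 − (K+1)ρ^K + Kρ^(K+1)] / [(1−ρ)(1−ρ^(K+1))]
Numerator: 1.2130·(1 − 9·4.686940 + 8·5.685262) = 5.215473
Denominator: (-0.2130)·(-4.685262) = 0.997966
L = 5.215473/0.997966 = 5.2261

Final: 5.2261


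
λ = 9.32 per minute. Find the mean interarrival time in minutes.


Mean interarrival time = 1/λ = 1/9.32 minute = 0.10730 minute
In minutes: 0.10730 × 1 = 0.1073 min

Final: 0.1073 min


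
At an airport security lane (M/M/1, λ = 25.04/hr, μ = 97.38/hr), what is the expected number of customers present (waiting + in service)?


ρ = λ/μ = 25.04/97.38 = 0.2571
L = ρ/(1−ρ) = 0.2571/(1 − 0.2571) = 0.2571/0.7429 = 0.3461

Final: 0.3461


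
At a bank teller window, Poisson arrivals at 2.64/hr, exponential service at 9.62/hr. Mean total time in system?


W = 1/(μ−λ) = 1/(9.62 − 2.64) = 1/6.98 = 0.1433 hr

Final: 0.1433 hr


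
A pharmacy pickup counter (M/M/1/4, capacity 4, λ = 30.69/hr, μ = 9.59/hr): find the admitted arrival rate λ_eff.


ρ = 3.2002; P_K = (1−ρ)ρ^4/(1−ρ^5) = 0.689575
λ_eff = λ(1 − P_K) = 30.69·(1 − 0.689575) = 30.69·0.310425 = 9.5269 /hr

Final: 9.5269 /hr


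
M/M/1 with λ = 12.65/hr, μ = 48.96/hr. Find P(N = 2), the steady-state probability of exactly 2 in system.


ρ = 12.65/48.96 = 0.2584
P_n = (1−ρ)·ρ^n = (1 − 0.2584)·0.2584^2 = 0.7416·0.066757 = 0.049509

Final: 0.049509


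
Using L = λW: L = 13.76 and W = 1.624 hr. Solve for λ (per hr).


λ = L/W = 13.76/1.624 = 8.4729 /hr

Final: 8.4729 /hr


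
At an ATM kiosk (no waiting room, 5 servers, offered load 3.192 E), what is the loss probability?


B(c,a) = (a^c/c!) / Σ_{k=0}^{c} a^k/k!
a^5/5! = 2.761424
Σ terms (k=0..5): 1.00000 + 3.19200 + 5.09443 + 5.42048 + 4.32554 + 2.76142 = 21.793872
B = 2.761424/21.793872 = 0.126706

Final: 0.126706


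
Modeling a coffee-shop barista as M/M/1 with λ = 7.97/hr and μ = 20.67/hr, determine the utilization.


ρ = λ/μ = 7.97/20.67 = 0.3856

Final: 0.3856


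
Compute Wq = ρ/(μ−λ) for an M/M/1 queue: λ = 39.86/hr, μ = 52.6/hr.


ρ = 39.86/52.6 = 0.7578
Wq = ρ/(μ−λ) = 0.7578/(52.6 − 39.86) = 0.7578/12.74 = 0.05948 hr

Final: 0.05948 hr


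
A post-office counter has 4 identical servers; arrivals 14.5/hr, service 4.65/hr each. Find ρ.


ρ = λ/(cμ) = 14.5/(4·4.65) = 14.5/18.60 = 0.7796

Final: 0.7796


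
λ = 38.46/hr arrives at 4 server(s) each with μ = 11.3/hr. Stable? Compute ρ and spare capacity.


Total capacity cμ = 4·11.3 = 45.20/hr
ρ = λ/(cμ) = 38.46/45.20 = 0.8509
Stable ⇔ ρ < 1: YES
Spare capacity = cμ − λ = 45.20 − 38.46 = 6.74/hr

Final: ρ = 0.8509; stable; margin = 6.74/hr


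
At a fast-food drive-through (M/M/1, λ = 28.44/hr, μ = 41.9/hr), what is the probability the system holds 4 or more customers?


ρ = 28.44/41.9 = 0.6788
P(N ≥ n) = ρ^n = 0.6788^4 = 0.212257

Final: 0.212257


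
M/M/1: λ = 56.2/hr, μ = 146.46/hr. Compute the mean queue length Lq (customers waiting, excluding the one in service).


ρ = 56.2/146.46 = 0.3837
Lq = ρ²/(1−ρ) = 0.1472/0.6163 = 0.2389

Final: 0.2389


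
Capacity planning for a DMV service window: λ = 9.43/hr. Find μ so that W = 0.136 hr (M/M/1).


W = 1/(μ−λ) ⇒ μ − λ = 1/W = 1/0.136 = 7.3529
μ = λ + 1/W = 9.43 + 7.3529 = 16.7829 per hr

Final: 16.7829 /hr


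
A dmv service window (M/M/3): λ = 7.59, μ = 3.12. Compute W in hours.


a = 2.4327; ρ = 0.8109; P₀ = 0.052410
Lq = P₀·a^c·ρ/(c!(1−ρ)²) = 2.85166
Wq = Lq/λ = 2.85166/7.59 = 0.37571 hr
W = Wq + 1/μ = 0.37571 + 0.32051 = 0.69622 hr

Final: 0.69622 hr


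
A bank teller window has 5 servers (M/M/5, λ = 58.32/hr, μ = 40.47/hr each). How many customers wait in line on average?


a = λ/μ = 1.4411; ρ = a/5 = 0.2882
P₀ = 0.236372
Lq = P₀·a^c·ρ / (c!·(1−ρ)²) = 0.236372·6.21472·0.2882/(120·0.50664)
= 0.006964

Final: 0.006964


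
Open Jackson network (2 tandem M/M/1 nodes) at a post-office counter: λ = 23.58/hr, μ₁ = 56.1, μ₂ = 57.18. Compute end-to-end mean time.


Each node sees arrival rate λ = 23.58/hr (tandem ⇒ throughput preserved).
W₁ = 1/(μ₁−λ) = 1/(56.1−23.58) = 0.03075 hr
W₂ = 1/(μ₂−λ) = 1/(57.18−23.58) = 0.02976 hr
W_total = W₁ + W₂ = 0.03075 + 0.02976 = 0.06051 hr

Final: 0.06051 hr


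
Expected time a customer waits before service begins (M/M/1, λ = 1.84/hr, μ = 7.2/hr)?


ρ = 1.84/7.2 = 0.2556
Wq = ρ/(μ−λ) = 0.2556/(7.2 − 1.84) = 0.2556/5.36 = 0.04768 hr

Final: 0.04768 hr


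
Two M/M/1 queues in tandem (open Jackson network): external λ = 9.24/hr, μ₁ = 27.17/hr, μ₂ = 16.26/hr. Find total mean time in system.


Each node sees arrival rate λ = 9.24/hr (tandem ⇒ throughput preserved).
W₁ = 1/(μ₁−λ) = 1/(27.17−9.24) = 0.05577 hr
W₂ = 1/(μ₂−λ) = 1/(16.26−9.24) = 0.14245 hr
W_total = W₁ + W₂ = 0.05577 + 0.14245 = 0.19822 hr

Final: 0.19822 hr


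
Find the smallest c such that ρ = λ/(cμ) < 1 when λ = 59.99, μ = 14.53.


Stability requires cμ > λ ⇔ c > λ/μ.
λ/μ = 59.99/14.53 = 4.1287
Minimum integer c = ⌊4.1287⌋ + 1 = 5
Check: 5·14.53 = 72.65 > 59.99, while 4·14.53 = 58.12 ≤ 59.99

Final: 5 servers


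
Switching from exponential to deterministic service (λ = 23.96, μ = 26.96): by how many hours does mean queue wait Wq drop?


ρ = 23.96/26.96 = 0.8887
Wq(M/M/1) = ρ/(μ−λ) = 0.8887/3.00 = 0.29624 hr
Wq(M/D/1) = ρ/(2(μ−λ)) = 0.14812 hr
Savings = 0.29624 − 0.14812 = 0.14812 hr

Final: 0.14812 hr


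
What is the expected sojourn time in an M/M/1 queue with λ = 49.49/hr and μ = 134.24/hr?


W = 1/(μ−λ) = 1/(134.24 − 49.49) = 1/84.75 = 0.01180 hr

Final: 0.01180 hr


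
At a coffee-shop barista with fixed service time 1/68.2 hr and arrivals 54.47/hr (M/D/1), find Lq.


ρ = 54.47/68.2 = 0.7987
M/D/1: Lq = ρ²/(2(1−ρ)) = 0.6379/(2·0.2013) = 1.58427

Final: 1.58427


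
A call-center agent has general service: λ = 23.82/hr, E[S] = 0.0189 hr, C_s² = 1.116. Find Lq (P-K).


ρ = λ·E[S] = 23.82·0.0189 = 0.4502
Lq = ρ²(1+C_s²)/(2(1−ρ)) = 0.2027·(1+1.116)/(2·0.5498)
= 0.2027·2.1160/1.0996 = 0.39002

Final: 0.39002


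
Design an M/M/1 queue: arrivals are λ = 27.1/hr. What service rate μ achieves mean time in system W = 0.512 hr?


W = 1/(μ−λ) ⇒ μ − λ = 1/W = 1/0.512 = 1.9531
μ = λ + 1/W = 27.1 + 1.9531 = 29.0531 per hr

Final: 29.0531 /hr


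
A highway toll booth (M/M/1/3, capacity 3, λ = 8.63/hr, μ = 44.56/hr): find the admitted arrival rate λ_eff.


ρ = 0.1937; P_K = (1−ρ)ρ^3/(1−ρ^4) = 0.005866
λ_eff = λ(1 − P_K) = 8.63·(1 − 0.005866) = 8.63·0.994134 = 8.5794 /hr

Final: 8.5794 /hr


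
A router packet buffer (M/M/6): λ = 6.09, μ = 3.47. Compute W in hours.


a = 1.7550; ρ = 0.2925; P₀ = 0.172785
Lq = P₀·a^c·ρ/(c!(1−ρ)²) = 0.004098
Wq = Lq/λ = 0.004098/6.09 = 0.0006729 hr
W = Wq + 1/μ = 0.0006729 + 0.28818 = 0.28886 hr

Final: 0.28886 hr


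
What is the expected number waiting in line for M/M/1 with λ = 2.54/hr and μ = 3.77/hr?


ρ = 2.54/3.77 = 0.6737
Lq = ρ²/(1−ρ) = 0.4539/0.3263 = 1.3913

Final: 1.3913


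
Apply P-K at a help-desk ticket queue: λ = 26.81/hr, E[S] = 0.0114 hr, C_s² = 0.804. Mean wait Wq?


ρ = λ·E[S] = 26.81·0.0114 = 0.3056
E[S²] = E[S]²(1+C_s²) = 0.0114²·(1+0.804) = 0.0002344
Wq = λ·E[S²]/(2(1−ρ)) = 26.81·0.0002344/(2·0.6944) = 0.004526 hr

Final: 0.004526 hr


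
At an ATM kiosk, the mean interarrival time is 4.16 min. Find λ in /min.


λ = 1/(interarrival time) in consistent units.
1 minute = 1 min, so λ = 1/4.16 = 0.2404 per minute

Final: 0.2404 /min


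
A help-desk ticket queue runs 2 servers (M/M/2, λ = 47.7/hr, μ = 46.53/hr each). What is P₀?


a = λ/μ = 47.7/46.53 = 1.0251; ρ = a/c = 0.5126
Σ_{k=0}^{1} a^k/k! (terms k=0..1) = 1.00000 + 1.02515 = 2.02515
Tail: a^2/(2!(1−ρ)) = 1.05092/(2·0.4874) = 1.07803
P₀ = 1/(2.02515 + 1.07803) = 1/3.10317 = 0.322251

Final: 0.322251


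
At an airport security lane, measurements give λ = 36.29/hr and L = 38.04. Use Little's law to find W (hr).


W = L/λ = 38.04/36.29 = 1.0482 hr

Final: 1.0482 hr


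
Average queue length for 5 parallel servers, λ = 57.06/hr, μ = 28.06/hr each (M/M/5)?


a = λ/μ = 2.0335; ρ = a/5 = 0.4067
P₀ = 0.129813
Lq = P₀·a^c·ρ / (c!·(1−ρ)²) = 0.129813·34.77127·0.4067/(120·0.35200)
= 0.04346

Final: 0.04346


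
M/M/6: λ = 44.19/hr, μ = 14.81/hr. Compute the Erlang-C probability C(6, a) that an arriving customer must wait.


a = λ/μ = 2.9838; ρ = a/6 = 0.4973
P₀ = 0.049786 (from M/M/c formula)
C(c,a) = [a^c/(c!(1−ρ))]·P₀ = [705.68950/(720·0.5027)]·0.049786
= 1.94972·0.049786 = 0.097068

Final: 0.097068


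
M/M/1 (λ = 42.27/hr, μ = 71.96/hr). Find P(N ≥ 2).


ρ = 42.27/71.96 = 0.5874
P(N ≥ n) = ρ^n = 0.5874^2 = 0.345050

Final: 0.345050


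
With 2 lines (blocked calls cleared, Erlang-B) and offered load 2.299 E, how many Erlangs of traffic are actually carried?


B(2,2.299) = 0.444772 (Erlang-B)
Carried load = a(1 − B) = 2.299·(1 − 0.444772) = 2.299·0.555228 = 1.2765 E

Final: 1.2765 Erlangs


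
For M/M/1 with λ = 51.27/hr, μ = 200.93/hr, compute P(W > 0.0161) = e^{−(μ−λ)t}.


W ~ Exponential(μ−λ) for M/M/1.
μ − λ = 200.93 − 51.27 = 149.6600
P(W > t) = e^{−(μ−λ)t} = e^{−2.4095} = 0.089858

Final: 0.089858


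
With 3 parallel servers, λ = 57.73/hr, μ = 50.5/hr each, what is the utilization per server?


ρ = λ/(cμ) = 57.73/(3·50.5) = 57.73/151.50 = 0.3811

Final: 0.3811


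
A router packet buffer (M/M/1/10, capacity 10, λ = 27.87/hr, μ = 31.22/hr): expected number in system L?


ρ = 27.87/31.22 = 0.8927
L = ρ[1 − (K+1)ρ^K + Kρ^(K+1)] / [(1−ρ)(1−ρ^(K+1))]
Numerator: 0.8927·(1 − 11·0.321396 + 10·0.286909) = 0.297925
Denominator: (0.1073)·(0.713091) = 0.076517
L = 0.297925/0.076517 = 3.8936

Final: 3.8936


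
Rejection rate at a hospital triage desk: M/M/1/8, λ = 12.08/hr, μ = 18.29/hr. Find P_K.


ρ = λ/μ = 12.08/18.29 = 0.6605
P_K = (1−ρ)ρ^K/(1−ρ^(K+1)) = (0.3395·0.036210)/(1 − 0.023915)
= 0.012294/0.976085 = 0.012596

Final: 0.012596


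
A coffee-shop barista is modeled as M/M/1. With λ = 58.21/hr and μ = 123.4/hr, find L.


ρ = λ/μ = 58.21/123.4 = 0.4717
L = ρ/(1−ρ) = 0.4717/(1 − 0.4717) = 0.4717/0.5283 = 0.8929

Final: 0.8929


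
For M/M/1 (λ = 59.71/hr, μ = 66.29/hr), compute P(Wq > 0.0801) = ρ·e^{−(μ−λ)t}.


ρ = 59.71/66.29 = 0.9007
P(Wq > t) = ρ·e^{−(μ−λ)t} = 0.9007·e^{−0.5271}
= 0.9007·0.590339 = 0.531742

Final: 0.531742


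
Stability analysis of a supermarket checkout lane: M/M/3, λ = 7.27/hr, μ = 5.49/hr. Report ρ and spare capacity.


Total capacity cμ = 3·5.49 = 16.47/hr
ρ = λ/(cμ) = 7.27/16.47 = 0.4414
Stable ⇔ ρ < 1: YES
Spare capacity = cμ − λ = 16.47 − 7.27 = 9.20/hr

Final: ρ = 0.4414; stable; margin = 9.20/hr


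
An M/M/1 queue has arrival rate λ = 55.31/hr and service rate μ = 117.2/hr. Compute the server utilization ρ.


ρ = λ/μ = 55.31/117.2 = 0.4719

Final: 0.4719


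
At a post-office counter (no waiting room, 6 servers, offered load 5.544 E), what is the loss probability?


B(c,a) = (a^c/c!) / Σ_{k=0}^{c} a^k/k!
a^6/6! = 40.328014
Σ terms (k=0..6): 1.00000 + 5.54400 + 15.36797 + 28.40000 + 39.36241 + 43.64504 + 40.32801 = 173.647430
B = 40.328014/173.647430 = 0.232241

Final: 0.232241


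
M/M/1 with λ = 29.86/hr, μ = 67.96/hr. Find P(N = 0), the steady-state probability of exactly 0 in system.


ρ = 29.86/67.96 = 0.4394
P_n = (1−ρ)·ρ^n = (1 − 0.4394)·0.4394^0 = 0.5606·1.000000 = 0.560624

Final: 0.560624


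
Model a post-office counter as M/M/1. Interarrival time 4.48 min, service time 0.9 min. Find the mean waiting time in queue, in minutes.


λ = 60/4.48 = 13.3929 /hr
μ = 60/0.9 = 66.6667 /hr
ρ = λ/μ = 13.3929/66.6667 = 0.2009
Wq = ρ/(μ−λ) = 0.2009/(66.6667−13.3929) = 0.003771 hr
In minutes: 0.003771·60 = 0.2263 min

Final: 0.2263 min


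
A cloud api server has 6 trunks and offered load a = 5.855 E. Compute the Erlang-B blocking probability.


B(c,a) = (a^c/c!) / Σ_{k=0}^{c} a^k/k!
a^6/6! = 55.953712
Σ terms (k=0..6): 1.00000 + 5.85500 + 17.14051 + 33.45257 + 48.96619 + 57.33941 + 55.95371 = 219.707400
B = 55.953712/219.707400 = 0.254674

Final: 0.254674


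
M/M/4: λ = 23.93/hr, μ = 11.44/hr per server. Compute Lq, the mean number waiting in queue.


a = λ/μ = 2.0918; ρ = a/4 = 0.5229
P₀ = 0.117963
Lq = P₀·a^c·ρ / (c!·(1−ρ)²) = 0.117963·19.14550·0.5229/(24·0.22758)
= 0.21623

Final: 0.21623


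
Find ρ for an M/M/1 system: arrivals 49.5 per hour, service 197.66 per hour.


ρ = λ/μ = 49.5/197.66 = 0.2504

Final: 0.2504


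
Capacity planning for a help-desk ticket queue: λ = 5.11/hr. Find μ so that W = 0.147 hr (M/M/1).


W = 1/(μ−λ) ⇒ μ − λ = 1/W = 1/0.147 = 6.8027
μ = λ + 1/W = 5.11 + 6.8027 = 11.9127 per hr

Final: 11.9127 /hr


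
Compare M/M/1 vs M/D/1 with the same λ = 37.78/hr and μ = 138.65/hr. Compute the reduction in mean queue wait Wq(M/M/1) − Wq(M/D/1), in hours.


ρ = 37.78/138.65 = 0.2725
Wq(M/M/1) = ρ/(μ−λ) = 0.2725/100.87 = 0.002701 hr
Wq(M/D/1) = ρ/(2(μ−λ)) = 0.001351 hr
Savings = 0.002701 − 0.001351 = 0.001351 hr

Final: 0.001351 hr


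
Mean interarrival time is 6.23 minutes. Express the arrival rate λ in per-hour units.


λ = 1/(interarrival time) in consistent units.
1 hour = 60 min, so λ = 60/6.23 = 9.6308 per hour

Final: 9.6308 /hr


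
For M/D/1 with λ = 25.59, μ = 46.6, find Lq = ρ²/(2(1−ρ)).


ρ = 25.59/46.6 = 0.5491
M/D/1: Lq = ρ²/(2(1−ρ)) = 0.3016/(2·0.4509) = 0.33442

Final: 0.33442


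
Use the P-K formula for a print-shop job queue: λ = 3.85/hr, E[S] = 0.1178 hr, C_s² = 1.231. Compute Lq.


ρ = λ·E[S] = 3.85·0.1178 = 0.4535
Lq = ρ²(1+C_s²)/(2(1−ρ)) = 0.2057·(1+1.231)/(2·0.5465)
= 0.2057·2.2310/1.0929 = 0.41987

Final: 0.41987


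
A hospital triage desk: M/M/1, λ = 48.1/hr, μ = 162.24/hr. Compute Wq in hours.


ρ = 48.1/162.24 = 0.2965
Wq = ρ/(μ−λ) = 0.2965/(162.24 − 48.1) = 0.2965/114.14 = 0.002597 hr

Final: 0.002597 hr


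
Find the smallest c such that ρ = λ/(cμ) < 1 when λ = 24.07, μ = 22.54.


Stability requires cμ > λ ⇔ c > λ/μ.
λ/μ = 24.07/22.54 = 1.0679
Minimum integer c = ⌊1.0679⌋ + 1 = 2
Check: 2·22.54 = 45.08 > 24.07, while 1·22.54 = 22.54 ≤ 24.07

Final: 2 servers


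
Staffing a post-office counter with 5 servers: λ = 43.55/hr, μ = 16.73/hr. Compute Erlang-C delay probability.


a = λ/μ = 2.6031; ρ = a/5 = 0.5206
P₀ = 0.071829 (from M/M/c formula)
C(c,a) = [a^c/(c!(1−ρ))]·P₀ = [119.52564/(120·0.4794)]·0.071829
= 2.07779·0.071829 = 0.149245

Final: 0.149245


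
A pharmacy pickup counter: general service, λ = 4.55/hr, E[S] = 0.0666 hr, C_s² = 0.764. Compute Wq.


ρ = λ·E[S] = 4.55·0.0666 = 0.3030
E[S²] = E[S]²(1+C_s²) = 0.0666²·(1+0.764) = 0.007824
Wq = λ·E[S²]/(2(1−ρ)) = 4.55·0.007824/(2·0.6970) = 0.02554 hr

Final: 0.02554 hr


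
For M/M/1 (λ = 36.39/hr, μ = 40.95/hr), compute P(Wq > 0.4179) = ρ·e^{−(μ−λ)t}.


ρ = 36.39/40.95 = 0.8886
P(Wq > t) = ρ·e^{−(μ−λ)t} = 0.8886·e^{−1.9056}
= 0.8886·0.148730 = 0.132168

Final: 0.132168


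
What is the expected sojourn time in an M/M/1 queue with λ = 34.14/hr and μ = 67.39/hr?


W = 1/(μ−λ) = 1/(67.39 − 34.14) = 1/33.25 = 0.03008 hr

Final: 0.03008 hr


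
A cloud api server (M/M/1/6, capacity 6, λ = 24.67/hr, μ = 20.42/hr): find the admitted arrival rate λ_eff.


ρ = 1.2081; P_K = (1−ρ)ρ^6/(1−ρ^7) = 0.234769
λ_eff = λ(1 − P_K) = 24.67·(1 − 0.234769) = 24.67·0.765231 = 18.8782 /hr

Final: 18.8782 /hr


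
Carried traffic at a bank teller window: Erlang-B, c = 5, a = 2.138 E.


B(5,2.138) = 0.044878 (Erlang-B)
Carried load = a(1 − B) = 2.138·(1 − 0.044878) = 2.138·0.955122 = 2.0421 E

Final: 2.0421 Erlangs


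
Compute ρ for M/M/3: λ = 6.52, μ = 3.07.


ρ = λ/(cμ) = 6.52/(3·3.07) = 6.52/9.21 = 0.7079

Final: 0.7079


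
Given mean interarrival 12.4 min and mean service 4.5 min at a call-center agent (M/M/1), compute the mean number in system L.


λ = 60/12.4 = 4.8387 /hr
μ = 60/4.5 = 13.3333 /hr
ρ = λ/μ = 4.8387/13.3333 = 0.3629
L = ρ/(1−ρ) = 0.3629/0.6371 = 0.5696

Final: 0.5696


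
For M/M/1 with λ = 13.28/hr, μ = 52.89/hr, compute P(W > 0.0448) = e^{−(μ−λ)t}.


W ~ Exponential(μ−λ) for M/M/1.
μ − λ = 52.89 − 13.28 = 39.6100
P(W > t) = e^{−(μ−λ)t} = e^{−1.7745} = 0.169563

Final: 0.169563


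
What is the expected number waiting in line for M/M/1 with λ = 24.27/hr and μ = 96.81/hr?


ρ = 24.27/96.81 = 0.2507
Lq = ρ²/(1−ρ) = 0.06285/0.7493 = 0.08388

Final: 0.08388


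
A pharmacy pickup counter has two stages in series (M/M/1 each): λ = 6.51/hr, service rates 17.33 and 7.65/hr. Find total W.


Each node sees arrival rate λ = 6.51/hr (tandem ⇒ throughput preserved).
W₁ = 1/(μ₁−λ) = 1/(17.33−6.51) = 0.09242 hr
W₂ = 1/(μ₂−λ) = 1/(7.65−6.51) = 0.87719 hr
W_total = W₁ + W₂ = 0.09242 + 0.87719 = 0.96961 hr

Final: 0.96961 hr


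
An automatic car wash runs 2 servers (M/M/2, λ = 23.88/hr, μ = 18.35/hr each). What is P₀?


a = λ/μ = 23.88/18.35 = 1.3014; ρ = a/c = 0.6507
Σ_{k=0}^{1} a^k/k! (terms k=0..1) = 1.00000 + 1.30136 = 2.30136
Tail: a^2/(2!(1−ρ)) = 1.69354/(2·0.3493) = 2.42407
P₀ = 1/(2.30136 + 2.42407) = 1/4.72543 = 0.211621

Final: 0.211621


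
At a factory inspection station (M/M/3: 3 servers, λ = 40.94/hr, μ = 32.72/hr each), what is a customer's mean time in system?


a = 1.2512; ρ = 0.4171; P₀ = 0.278236
Lq = P₀·a^c·ρ/(c!(1−ρ)²) = 0.11149
Wq = Lq/λ = 0.11149/40.94 = 0.002723 hr
W = Wq + 1/μ = 0.002723 + 0.03056 = 0.03329 hr

Final: 0.03329 hr


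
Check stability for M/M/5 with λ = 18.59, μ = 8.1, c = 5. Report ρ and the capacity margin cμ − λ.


Total capacity cμ = 5·8.1 = 40.50/hr
ρ = λ/(cμ) = 18.59/40.50 = 0.4590
Stable ⇔ ρ < 1: YES
Spare capacity = cμ − λ = 40.50 − 18.59 = 21.91/hr

Final: ρ = 0.4590; stable; margin = 21.91/hr


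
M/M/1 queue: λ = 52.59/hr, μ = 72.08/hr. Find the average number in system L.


ρ = λ/μ = 52.59/72.08 = 0.7296
L = ρ/(1−ρ) = 0.7296/(1 − 0.7296) = 0.7296/0.2704 = 2.6983

Final: 2.6983


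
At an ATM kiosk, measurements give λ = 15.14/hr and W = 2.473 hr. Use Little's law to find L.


L = λW = 15.14·2.473 = 37.4412

Final: 37.4412


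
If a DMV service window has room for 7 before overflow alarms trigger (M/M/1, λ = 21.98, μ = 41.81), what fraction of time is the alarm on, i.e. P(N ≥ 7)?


ρ = 21.98/41.81 = 0.5257
P(N ≥ n) = ρ^n = 0.5257^7 = 0.011098

Final: 0.011098


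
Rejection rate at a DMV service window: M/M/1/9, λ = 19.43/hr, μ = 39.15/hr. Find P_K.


ρ = λ/μ = 19.43/39.15 = 0.4963
P_K = (1−ρ)ρ^K/(1−ρ^(K+1)) = (0.5037·0.001827)/(1 − 0.0009066)
= 0.0009201/0.999093 = 0.0009210

Final: 0.0009210


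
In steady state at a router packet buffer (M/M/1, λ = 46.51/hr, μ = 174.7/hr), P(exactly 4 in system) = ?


ρ = 46.51/174.7 = 0.2662
P_n = (1−ρ)·ρ^n = (1 − 0.2662)·0.2662^4 = 0.7338·0.005024 = 0.003686

Final: 0.003686


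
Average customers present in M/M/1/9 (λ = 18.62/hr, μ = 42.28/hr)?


ρ = 18.62/42.28 = 0.4404
L = ρ[1 − (K+1)ρ^K + Kρ^(K+1)] / [(1−ρ)(1−ρ^(K+1))]
Numerator: 0.4404·(1 − 10·0.0006232 + 9·0.0002744) = 0.438741
Denominator: (0.5596)·(0.999726) = 0.559449
L = 0.438741/0.559449 = 0.7842

Final: 0.7842


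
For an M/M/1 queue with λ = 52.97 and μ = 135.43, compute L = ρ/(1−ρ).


ρ = λ/μ = 52.97/135.43 = 0.3911
L = ρ/(1−ρ) = 0.3911/(1 − 0.3911) = 0.3911/0.6089 = 0.6424

Final: 0.6424


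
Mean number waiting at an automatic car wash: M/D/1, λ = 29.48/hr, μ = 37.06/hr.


ρ = 29.48/37.06 = 0.7955
M/D/1: Lq = ρ²/(2(1−ρ)) = 0.6328/(2·0.2045) = 1.54686

Final: 1.54686


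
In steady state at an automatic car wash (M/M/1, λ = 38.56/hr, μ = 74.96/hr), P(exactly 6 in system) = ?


ρ = 38.56/74.96 = 0.5144
P_n = (1−ρ)·ρ^n = (1 − 0.5144)·0.5144^6 = 0.4856·0.018529 = 0.008997

Final: 0.008997


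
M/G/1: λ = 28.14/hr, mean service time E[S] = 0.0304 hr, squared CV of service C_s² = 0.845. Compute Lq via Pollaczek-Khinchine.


ρ = λ·E[S] = 28.14·0.0304 = 0.8555
Lq = ρ²(1+C_s²)/(2(1−ρ)) = 0.7318·(1+0.845)/(2·0.1445)
= 0.7318·1.8450/0.2891 = 4.67048

Final: 4.67048


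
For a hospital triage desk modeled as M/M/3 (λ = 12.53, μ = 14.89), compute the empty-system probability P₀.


a = λ/μ = 12.53/14.89 = 0.8415; ρ = a/c = 0.2805
Σ_{k=0}^{2} a^k/k! (terms k=0..2) = 1.00000 + 0.84150 + 0.35406 = 2.19557
Tail: a^3/(3!(1−ρ)) = 0.59589/(6·0.7195) = 0.13803
P₀ = 1/(2.19557 + 0.13803) = 1/2.33360 = 0.428522

Final: 0.428522


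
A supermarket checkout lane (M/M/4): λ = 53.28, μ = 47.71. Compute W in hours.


a = 1.1167; ρ = 0.2792; P₀ = 0.326548
Lq = P₀·a^c·ρ/(c!(1−ρ)²) = 0.01137
Wq = Lq/λ = 0.01137/53.28 = 0.0002134 hr
W = Wq + 1/μ = 0.0002134 + 0.02096 = 0.02117 hr

Final: 0.02117 hr


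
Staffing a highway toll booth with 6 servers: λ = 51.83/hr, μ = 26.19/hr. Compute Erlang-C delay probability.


a = λ/μ = 1.9790; ρ = a/6 = 0.3298
P₀ = 0.138016 (from M/M/c formula)
C(c,a) = [a^c/(c!(1−ρ))]·P₀ = [60.07230/(720·0.6702)]·0.138016
= 0.12450·0.138016 = 0.017183

Final: 0.017183


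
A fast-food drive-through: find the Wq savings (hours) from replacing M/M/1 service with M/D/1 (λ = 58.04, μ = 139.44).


ρ = 58.04/139.44 = 0.4162
Wq(M/M/1) = ρ/(μ−λ) = 0.4162/81.40 = 0.005113 hr
Wq(M/D/1) = ρ/(2(μ−λ)) = 0.002557 hr
Savings = 0.005113 − 0.002557 = 0.002557 hr

Final: 0.002557 hr


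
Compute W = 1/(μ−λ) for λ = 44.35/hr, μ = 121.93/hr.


W = 1/(μ−λ) = 1/(121.93 − 44.35) = 1/77.58 = 0.01289 hr

Final: 0.01289 hr


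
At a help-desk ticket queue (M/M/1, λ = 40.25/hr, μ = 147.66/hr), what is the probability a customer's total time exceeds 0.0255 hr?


W ~ Exponential(μ−λ) for M/M/1.
μ − λ = 147.66 − 40.25 = 107.4100
P(W > t) = e^{−(μ−λ)t} = e^{−2.7390} = 0.064638

Final: 0.064638


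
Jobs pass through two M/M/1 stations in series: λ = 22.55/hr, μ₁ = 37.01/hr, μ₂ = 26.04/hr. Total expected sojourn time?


Each node sees arrival rate λ = 22.55/hr (tandem ⇒ throughput preserved).
W₁ = 1/(μ₁−λ) = 1/(37.01−22.55) = 0.06916 hr
W₂ = 1/(μ₂−λ) = 1/(26.04−22.55) = 0.28653 hr
W_total = W₁ + W₂ = 0.06916 + 0.28653 = 0.35569 hr

Final: 0.35569 hr


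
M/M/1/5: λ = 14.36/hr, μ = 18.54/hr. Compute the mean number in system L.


ρ = 14.36/18.54 = 0.7745
L = ρ[1 − (K+1)ρ^K + Kρ^(K+1)] / [(1−ρ)(1−ρ^(K+1))]
Numerator: 0.7745·(1 − 6·0.278756 + 5·0.215908) = 0.315243
Denominator: (0.2255)·(0.784092) = 0.176780
L = 0.315243/0.176780 = 1.7832

Final: 1.7832


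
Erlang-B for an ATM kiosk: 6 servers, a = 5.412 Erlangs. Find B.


B(c,a) = (a^c/c!) / Σ_{k=0}^{c} a^k/k!
a^6/6! = 34.899100
Σ terms (k=0..6): 1.00000 + 5.41200 + 14.64487 + 26.41935 + 35.74538 + 38.69080 + 34.89910 = 156.811499
B = 34.899100/156.811499 = 0.222554

Final: 0.222554


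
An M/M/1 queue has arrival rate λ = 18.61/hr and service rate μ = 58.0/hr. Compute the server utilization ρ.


ρ = λ/μ = 18.61/58.0 = 0.3209

Final: 0.3209


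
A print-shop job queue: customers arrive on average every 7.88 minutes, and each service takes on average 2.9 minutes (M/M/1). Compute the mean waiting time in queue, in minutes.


λ = 60/7.88 = 7.6142 /hr
μ = 60/2.9 = 20.6897 /hr
ρ = λ/μ = 7.6142/20.6897 = 0.3680
Wq = ρ/(μ−λ) = 0.3680/(20.6897−7.6142) = 0.02815 hr
In minutes: 0.02815·60 = 1.689 min

Final: 1.689 min


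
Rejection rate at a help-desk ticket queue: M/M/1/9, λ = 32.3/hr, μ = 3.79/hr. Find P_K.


ρ = λ/μ = 32.3/3.79 = 8.5224
P_K = (1−ρ)ρ^K/(1−ρ^(K+1)) = (-7.5224·237175492.604749)/(1 − 2021310926.420418)
= -1784135433.815669/-2021310925.420418 = 0.882663

Final: 0.882663


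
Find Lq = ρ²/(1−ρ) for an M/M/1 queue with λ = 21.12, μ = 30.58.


ρ = 21.12/30.58 = 0.6906
Lq = ρ²/(1−ρ) = 0.4770/0.3094 = 1.5419

Final: 1.5419


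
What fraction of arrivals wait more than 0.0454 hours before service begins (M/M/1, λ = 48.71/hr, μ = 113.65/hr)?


ρ = 48.71/113.65 = 0.4286
P(Wq > t) = ρ·e^{−(μ−λ)t} = 0.4286·e^{−2.9483}
= 0.4286·0.052430 = 0.022471

Final: 0.022471


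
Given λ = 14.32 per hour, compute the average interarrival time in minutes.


Mean interarrival time = 1/λ = 1/14.32 hour = 0.06983 hour
In minutes: 0.06983 × 60 = 4.1899 min

Final: 4.1899 min


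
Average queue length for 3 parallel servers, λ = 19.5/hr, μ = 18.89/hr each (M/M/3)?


a = λ/μ = 1.0323; ρ = a/3 = 0.3441
P₀ = 0.351540
Lq = P₀·a^c·ρ / (c!·(1−ρ)²) = 0.351540·1.10004·0.3441/(6·0.43021)
= 0.05155

Final: 0.05155


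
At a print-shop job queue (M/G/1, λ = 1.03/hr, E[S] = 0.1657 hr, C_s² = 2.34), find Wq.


ρ = λ·E[S] = 1.03·0.1657 = 0.1707
E[S²] = E[S]²(1+C_s²) = 0.1657²·(1+2.34) = 0.091705
Wq = λ·E[S²]/(2(1−ρ)) = 1.03·0.091705/(2·0.8293) = 0.05695 hr

Final: 0.05695 hr


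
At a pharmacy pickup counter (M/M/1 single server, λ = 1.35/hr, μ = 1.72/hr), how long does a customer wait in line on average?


ρ = 1.35/1.72 = 0.7849
Wq = ρ/(μ−λ) = 0.7849/(1.72 − 1.35) = 0.7849/0.3700 = 2.1213 hr

Final: 2.1213 hr


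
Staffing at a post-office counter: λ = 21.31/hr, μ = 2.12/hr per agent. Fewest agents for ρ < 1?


Stability requires cμ > λ ⇔ c > λ/μ.
λ/μ = 21.31/2.12 = 10.0519
Minimum integer c = ⌊10.0519⌋ + 1 = 11
Check: 11·2.12 = 23.32 > 21.31, while 10·2.12 = 21.20 ≤ 21.31

Final: 11 servers


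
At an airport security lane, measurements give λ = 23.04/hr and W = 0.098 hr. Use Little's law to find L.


L = λW = 23.04·0.098 = 2.2579

Final: 2.2579


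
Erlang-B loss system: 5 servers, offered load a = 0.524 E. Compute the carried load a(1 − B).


B(5,0.524) = 0.0001949 (Erlang-B)
Carried load = a(1 − B) = 0.524·(1 − 0.0001949) = 0.524·0.999805 = 0.5239 E

Final: 0.5239 Erlangs


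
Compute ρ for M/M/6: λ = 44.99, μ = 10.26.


ρ = λ/(cμ) = 44.99/(6·10.26) = 44.99/61.56 = 0.7308

Final: 0.7308


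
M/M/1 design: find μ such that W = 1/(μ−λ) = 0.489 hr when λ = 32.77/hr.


W = 1/(μ−λ) ⇒ μ − λ = 1/W = 1/0.489 = 2.0450
μ = λ + 1/W = 32.77 + 2.0450 = 34.8150 per hr

Final: 34.8150 /hr


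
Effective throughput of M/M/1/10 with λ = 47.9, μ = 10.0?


ρ = 4.7900; P_K = (1−ρ)ρ^10/(1−ρ^11) = 0.791232
λ_eff = λ(1 − P_K) = 47.9·(1 − 0.791232) = 47.9·0.208768 = 10.0000 /hr

Final: 10.0000 /hr


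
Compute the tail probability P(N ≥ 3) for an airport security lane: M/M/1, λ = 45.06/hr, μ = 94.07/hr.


ρ = 45.06/94.07 = 0.4790
P(N ≥ n) = ρ^n = 0.4790^3 = 0.109906

Final: 0.109906


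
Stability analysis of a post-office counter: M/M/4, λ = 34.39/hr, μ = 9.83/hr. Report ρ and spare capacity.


Total capacity cμ = 4·9.83 = 39.32/hr
ρ = λ/(cμ) = 34.39/39.32 = 0.8746
Stable ⇔ ρ < 1: YES
Spare capacity = cμ − λ = 39.32 − 34.39 = 4.93/hr

Final: ρ = 0.8746; stable; margin = 4.93/hr


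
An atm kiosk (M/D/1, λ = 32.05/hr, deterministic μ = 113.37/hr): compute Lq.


ρ = 32.05/113.37 = 0.2827
M/D/1: Lq = ρ²/(2(1−ρ)) = 0.07992/(2·0.7173) = 0.05571

Final: 0.05571


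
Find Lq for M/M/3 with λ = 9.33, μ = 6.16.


a = λ/μ = 1.5146; ρ = a/3 = 0.5049
P₀ = 0.206987
Lq = P₀·a^c·ρ / (c!·(1−ρ)²) = 0.206987·3.47458·0.5049/(6·0.24515)
= 0.24685

Final: 0.24685


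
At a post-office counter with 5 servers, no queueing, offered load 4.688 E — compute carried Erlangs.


B(5,4.688) = 0.259042 (Erlang-B)
Carried load = a(1 − B) = 4.688·(1 − 0.259042) = 4.688·0.740958 = 3.4736 E

Final: 3.4736 Erlangs


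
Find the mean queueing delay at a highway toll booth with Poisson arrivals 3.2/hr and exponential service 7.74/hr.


ρ = 3.2/7.74 = 0.4134
Wq = ρ/(μ−λ) = 0.4134/(7.74 − 3.2) = 0.4134/4.54 = 0.09107 hr

Final: 0.09107 hr


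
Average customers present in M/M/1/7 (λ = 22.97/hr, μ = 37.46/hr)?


ρ = 22.97/37.46 = 0.6132
L = ρ[1 − (K+1)ρ^K + Kρ^(K+1)] / [(1−ρ)(1−ρ^(K+1))]
Numerator: 0.6132·(1 − 8·0.032595 + 7·0.019987) = 0.539082
Denominator: (0.3868)·(0.980013) = 0.379081
L = 0.539082/0.379081 = 1.4221

Final: 1.4221


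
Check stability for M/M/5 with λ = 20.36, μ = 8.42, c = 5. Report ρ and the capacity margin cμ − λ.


Total capacity cμ = 5·8.42 = 42.10/hr
ρ = λ/(cμ) = 20.36/42.10 = 0.4836
Stable ⇔ ρ < 1: YES
Spare capacity = cμ − λ = 42.10 − 20.36 = 21.74/hr

Final: ρ = 0.4836; stable; margin = 21.74/hr


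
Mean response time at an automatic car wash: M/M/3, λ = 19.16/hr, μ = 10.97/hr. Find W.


a = 1.7466; ρ = 0.5822; P₀ = 0.156317
Lq = P₀·a^c·ρ/(c!(1−ρ)²) = 0.46296
Wq = Lq/λ = 0.46296/19.16 = 0.02416 hr
W = Wq + 1/μ = 0.02416 + 0.09116 = 0.11532 hr

Final: 0.11532 hr


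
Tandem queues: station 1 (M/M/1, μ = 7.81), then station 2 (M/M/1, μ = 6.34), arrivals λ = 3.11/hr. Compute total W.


Each node sees arrival rate λ = 3.11/hr (tandem ⇒ throughput preserved).
W₁ = 1/(μ₁−λ) = 1/(7.81−3.11) = 0.21277 hr
W₂ = 1/(μ₂−λ) = 1/(6.34−3.11) = 0.30960 hr
W_total = W₁ + W₂ = 0.21277 + 0.30960 = 0.52236 hr

Final: 0.52236 hr


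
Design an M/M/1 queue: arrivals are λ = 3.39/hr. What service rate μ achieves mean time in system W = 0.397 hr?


W = 1/(μ−λ) ⇒ μ − λ = 1/W = 1/0.397 = 2.5189
μ = λ + 1/W = 3.39 + 2.5189 = 5.9089 per hr

Final: 5.9089 /hr


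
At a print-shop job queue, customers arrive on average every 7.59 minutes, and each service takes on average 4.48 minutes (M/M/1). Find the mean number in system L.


λ = 60/7.59 = 7.9051 /hr
μ = 60/4.48 = 13.3929 /hr
ρ = λ/μ = 7.9051/13.3929 = 0.5903
L = ρ/(1−ρ) = 0.5903/0.4097 = 1.4405

Final: 1.4405


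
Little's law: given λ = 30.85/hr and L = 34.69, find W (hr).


W = L/λ = 34.69/30.85 = 1.1245 hr

Final: 1.1245 hr


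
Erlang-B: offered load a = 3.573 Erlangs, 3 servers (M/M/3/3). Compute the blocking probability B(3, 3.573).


B(c,a) = (a^c/c!) / Σ_{k=0}^{c} a^k/k!
a^3/3! = 7.602349
Σ terms (k=0..3): 1.00000 + 3.57300 + 6.38316 + 7.60235 = 18.558513
B = 7.602349/18.558513 = 0.409642

Final: 0.409642


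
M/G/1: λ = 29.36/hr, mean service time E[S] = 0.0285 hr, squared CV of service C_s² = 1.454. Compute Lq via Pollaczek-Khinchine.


ρ = λ·E[S] = 29.36·0.0285 = 0.8368
Lq = ρ²(1+C_s²)/(2(1−ρ)) = 0.7002·(1+1.454)/(2·0.1632)
= 0.7002·2.4540/0.3265 = 5.26284

Final: 5.26284


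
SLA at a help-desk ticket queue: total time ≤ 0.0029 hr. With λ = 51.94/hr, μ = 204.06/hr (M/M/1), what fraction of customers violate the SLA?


W ~ Exponential(μ−λ) for M/M/1.
μ − λ = 204.06 − 51.94 = 152.1200
P(W > t) = e^{−(μ−λ)t} = e^{−0.4411} = 0.643297

Final: 0.643297


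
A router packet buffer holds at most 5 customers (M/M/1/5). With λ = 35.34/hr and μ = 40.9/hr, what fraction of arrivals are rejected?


ρ = λ/μ = 35.34/40.9 = 0.8641
P_K = (1−ρ)ρ^K/(1−ρ^(K+1)) = (0.1359·0.481633)/(1 − 0.416159)
= 0.065474/0.583841 = 0.112143

Final: 0.112143


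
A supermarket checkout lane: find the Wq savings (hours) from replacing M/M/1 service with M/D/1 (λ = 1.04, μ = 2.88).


ρ = 1.04/2.88 = 0.3611
Wq(M/M/1) = ρ/(μ−λ) = 0.3611/1.84 = 0.19626 hr
Wq(M/D/1) = ρ/(2(μ−λ)) = 0.09813 hr
Savings = 0.19626 − 0.09813 = 0.09813 hr

Final: 0.09813 hr


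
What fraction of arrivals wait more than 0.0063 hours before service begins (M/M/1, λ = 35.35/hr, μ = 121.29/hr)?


ρ = 35.35/121.29 = 0.2915
P(Wq > t) = ρ·e^{−(μ−λ)t} = 0.2915·e^{−0.5414}
= 0.2915·0.581920 = 0.169601

Final: 0.169601


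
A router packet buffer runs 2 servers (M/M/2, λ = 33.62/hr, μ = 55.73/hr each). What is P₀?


a = λ/μ = 33.62/55.73 = 0.6033; ρ = a/c = 0.3016
Σ_{k=0}^{1} a^k/k! (terms k=0..1) = 1.00000 + 0.60327 = 1.60327
Tail: a^2/(2!(1−ρ)) = 0.36393/(2·0.6984) = 0.26056
P₀ = 1/(1.60327 + 0.26056) = 1/1.86382 = 0.536532

Final: 0.536532


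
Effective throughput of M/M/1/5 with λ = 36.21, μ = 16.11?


ρ = 2.2477; P_K = (1−ρ)ρ^5/(1−ρ^6) = 0.559434
λ_eff = λ(1 − P_K) = 36.21·(1 − 0.559434) = 36.21·0.440566 = 15.9529 /hr

Final: 15.9529 /hr


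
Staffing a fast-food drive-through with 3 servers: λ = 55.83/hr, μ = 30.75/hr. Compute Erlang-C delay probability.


a = λ/μ = 1.8156; ρ = a/3 = 0.6052
P₀ = 0.143052 (from M/M/c formula)
C(c,a) = [a^c/(c!(1−ρ))]·P₀ = [5.98505/(6·0.3948)]·0.143052
= 2.52664·0.143052 = 0.361440

Final: 0.361440


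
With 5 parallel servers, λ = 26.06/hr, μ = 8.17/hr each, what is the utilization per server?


ρ = λ/(cμ) = 26.06/(5·8.17) = 26.06/40.85 = 0.6379

Final: 0.6379


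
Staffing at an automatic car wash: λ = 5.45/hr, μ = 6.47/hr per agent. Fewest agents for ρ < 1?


Stability requires cμ > λ ⇔ c > λ/μ.
λ/μ = 5.45/6.47 = 0.8423
Minimum integer c = ⌊0.8423⌋ + 1 = 1
Check: 1·6.47 = 6.47 > 5.45, while 0·6.47 = 0.00 ≤ 5.45

Final: 1 servers


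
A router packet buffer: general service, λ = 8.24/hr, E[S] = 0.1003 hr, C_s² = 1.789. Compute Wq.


ρ = λ·E[S] = 8.24·0.1003 = 0.8265
E[S²] = E[S]²(1+C_s²) = 0.1003²·(1+1.789) = 0.028058
Wq = λ·E[S²]/(2(1−ρ)) = 8.24·0.028058/(2·0.1735) = 0.66616 hr

Final: 0.66616 hr


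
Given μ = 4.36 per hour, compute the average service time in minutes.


Mean service time = 1/μ = 1/4.36 hour = 0.22936 hour
In minutes: 0.22936 × 60 = 13.7615 min

Final: 13.7615 min


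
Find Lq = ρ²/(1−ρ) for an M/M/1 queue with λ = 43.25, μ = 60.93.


ρ = 43.25/60.93 = 0.7098
Lq = ρ²/(1−ρ) = 0.5039/0.2902 = 1.7364

Final: 1.7364


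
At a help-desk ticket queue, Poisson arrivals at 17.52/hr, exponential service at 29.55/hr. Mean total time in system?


W = 1/(μ−λ) = 1/(29.55 − 17.52) = 1/12.03 = 0.08313 hr

Final: 0.08313 hr


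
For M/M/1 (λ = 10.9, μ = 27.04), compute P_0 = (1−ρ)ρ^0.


ρ = 10.9/27.04 = 0.4031
P_n = (1−ρ)·ρ^n = (1 − 0.4031)·0.4031^0 = 0.5969·1.000000 = 0.596893

Final: 0.596893


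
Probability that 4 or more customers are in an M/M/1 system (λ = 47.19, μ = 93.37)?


ρ = 47.19/93.37 = 0.5054
P(N ≥ n) = ρ^n = 0.5054^4 = 0.065248

Final: 0.065248


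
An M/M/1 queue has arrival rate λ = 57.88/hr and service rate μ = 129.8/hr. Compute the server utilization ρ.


ρ = λ/μ = 57.88/129.8 = 0.4459

Final: 0.4459


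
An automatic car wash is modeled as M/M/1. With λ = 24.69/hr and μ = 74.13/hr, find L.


ρ = λ/μ = 24.69/74.13 = 0.3331
L = ρ/(1−ρ) = 0.3331/(1 − 0.3331) = 0.3331/0.6669 = 0.4994

Final: 0.4994


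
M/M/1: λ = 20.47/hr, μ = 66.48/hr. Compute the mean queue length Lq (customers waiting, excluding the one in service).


ρ = 20.47/66.48 = 0.3079
Lq = ρ²/(1−ρ) = 0.09481/0.6921 = 0.1370

Final: 0.1370


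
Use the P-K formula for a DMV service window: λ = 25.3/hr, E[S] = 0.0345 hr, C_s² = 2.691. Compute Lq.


ρ = λ·E[S] = 25.3·0.0345 = 0.8729
Lq = ρ²(1+C_s²)/(2(1−ρ)) = 0.7619·(1+2.691)/(2·0.1271)
= 0.7619·3.6910/0.2543 = 11.05801

Final: 11.05801


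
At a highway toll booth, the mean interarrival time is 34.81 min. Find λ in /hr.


λ = 1/(interarrival time) in consistent units.
1 hour = 60 min, so λ = 60/34.81 = 1.7236 per hour

Final: 1.7236 /hr


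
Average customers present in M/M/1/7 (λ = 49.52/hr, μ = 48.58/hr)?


ρ = 49.52/48.58 = 1.0193
L = ρ[1 − (K+1)ρ^K + Kρ^(K+1)] / [(1−ρ)(1−ρ^(K+1))]
Numerator: 1.0193·(1 − 8·1.143568 + 7·1.165695) = 0.011544
Denominator: (-0.01935)·(-0.165695) = 0.003206
L = 0.011544/0.003206 = 3.6006

Final: 3.6006


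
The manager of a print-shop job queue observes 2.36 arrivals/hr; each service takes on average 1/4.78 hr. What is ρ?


ρ = λ/μ = 2.36/4.78 = 0.4937

Final: 0.4937


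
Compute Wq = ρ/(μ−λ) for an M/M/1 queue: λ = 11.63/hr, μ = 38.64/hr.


ρ = 11.63/38.64 = 0.3010
Wq = ρ/(μ−λ) = 0.3010/(38.64 − 11.63) = 0.3010/27.01 = 0.01114 hr

Final: 0.01114 hr


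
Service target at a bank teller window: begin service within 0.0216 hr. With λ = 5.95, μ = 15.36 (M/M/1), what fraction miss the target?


ρ = 5.95/15.36 = 0.3874
P(Wq > t) = ρ·e^{−(μ−λ)t} = 0.3874·e^{−0.2033}
= 0.3874·0.816069 = 0.316121

Final: 0.316121


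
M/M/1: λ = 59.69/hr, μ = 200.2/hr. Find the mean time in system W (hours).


W = 1/(μ−λ) = 1/(200.2 − 59.69) = 1/140.51 = 0.007117 hr

Final: 0.007117 hr


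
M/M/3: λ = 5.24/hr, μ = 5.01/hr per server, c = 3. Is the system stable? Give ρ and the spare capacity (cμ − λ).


Total capacity cμ = 3·5.01 = 15.03/hr
ρ = λ/(cμ) = 5.24/15.03 = 0.3486
Stable ⇔ ρ < 1: YES
Spare capacity = cμ − λ = 15.03 − 5.24 = 9.79/hr

Final: ρ = 0.3486; stable; margin = 9.79/hr


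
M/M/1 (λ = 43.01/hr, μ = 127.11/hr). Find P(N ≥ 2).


ρ = 43.01/127.11 = 0.3384
P(N ≥ n) = ρ^n = 0.3384^2 = 0.114493

Final: 0.114493


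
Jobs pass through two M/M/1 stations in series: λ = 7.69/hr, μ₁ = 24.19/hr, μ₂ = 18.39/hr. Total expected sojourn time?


Each node sees arrival rate λ = 7.69/hr (tandem ⇒ throughput preserved).
W₁ = 1/(μ₁−λ) = 1/(24.19−7.69) = 0.06061 hr
W₂ = 1/(μ₂−λ) = 1/(18.39−7.69) = 0.09346 hr
W_total = W₁ + W₂ = 0.06061 + 0.09346 = 0.15406 hr

Final: 0.15406 hr
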